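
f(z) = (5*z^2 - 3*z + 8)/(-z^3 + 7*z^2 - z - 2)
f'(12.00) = 0.18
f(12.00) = -0.94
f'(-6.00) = 0.04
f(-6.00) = 0.44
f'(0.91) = -16.28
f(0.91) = 4.41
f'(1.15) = -4.05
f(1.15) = 2.43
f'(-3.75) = 0.10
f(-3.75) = 0.59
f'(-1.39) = 1.27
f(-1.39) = 1.40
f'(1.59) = -0.85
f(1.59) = 1.57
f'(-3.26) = 0.13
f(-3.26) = 0.64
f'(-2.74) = 0.20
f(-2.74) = 0.73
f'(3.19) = 0.29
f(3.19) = 1.47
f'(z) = (10*z - 3)/(-z^3 + 7*z^2 - z - 2) + (3*z^2 - 14*z + 1)*(5*z^2 - 3*z + 8)/(-z^3 + 7*z^2 - z - 2)^2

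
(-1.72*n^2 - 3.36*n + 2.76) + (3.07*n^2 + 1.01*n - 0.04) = 1.35*n^2 - 2.35*n + 2.72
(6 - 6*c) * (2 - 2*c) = 12*c^2 - 24*c + 12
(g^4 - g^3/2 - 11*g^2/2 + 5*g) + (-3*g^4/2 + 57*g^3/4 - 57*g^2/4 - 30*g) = -g^4/2 + 55*g^3/4 - 79*g^2/4 - 25*g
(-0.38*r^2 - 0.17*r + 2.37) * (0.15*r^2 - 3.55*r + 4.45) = -0.057*r^4 + 1.3235*r^3 - 0.732*r^2 - 9.17*r + 10.5465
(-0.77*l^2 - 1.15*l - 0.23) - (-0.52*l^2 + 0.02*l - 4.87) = -0.25*l^2 - 1.17*l + 4.64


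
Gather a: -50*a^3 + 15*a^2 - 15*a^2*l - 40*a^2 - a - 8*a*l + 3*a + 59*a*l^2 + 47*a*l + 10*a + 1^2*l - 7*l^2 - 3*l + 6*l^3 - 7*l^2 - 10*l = -50*a^3 + a^2*(-15*l - 25) + a*(59*l^2 + 39*l + 12) + 6*l^3 - 14*l^2 - 12*l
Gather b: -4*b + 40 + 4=44 - 4*b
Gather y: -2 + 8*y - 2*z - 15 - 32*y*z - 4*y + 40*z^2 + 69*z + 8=y*(4 - 32*z) + 40*z^2 + 67*z - 9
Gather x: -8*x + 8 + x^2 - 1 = x^2 - 8*x + 7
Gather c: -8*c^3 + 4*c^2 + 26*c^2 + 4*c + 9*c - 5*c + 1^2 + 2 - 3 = -8*c^3 + 30*c^2 + 8*c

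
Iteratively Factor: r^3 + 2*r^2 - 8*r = (r)*(r^2 + 2*r - 8) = r*(r + 4)*(r - 2)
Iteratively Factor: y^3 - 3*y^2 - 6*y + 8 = (y - 1)*(y^2 - 2*y - 8) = (y - 4)*(y - 1)*(y + 2)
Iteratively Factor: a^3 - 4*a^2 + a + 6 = (a - 2)*(a^2 - 2*a - 3) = (a - 3)*(a - 2)*(a + 1)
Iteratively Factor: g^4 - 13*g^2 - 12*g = (g)*(g^3 - 13*g - 12) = g*(g - 4)*(g^2 + 4*g + 3) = g*(g - 4)*(g + 3)*(g + 1)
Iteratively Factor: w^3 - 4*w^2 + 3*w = (w)*(w^2 - 4*w + 3) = w*(w - 3)*(w - 1)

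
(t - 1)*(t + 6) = t^2 + 5*t - 6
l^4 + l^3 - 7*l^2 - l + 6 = (l - 2)*(l - 1)*(l + 1)*(l + 3)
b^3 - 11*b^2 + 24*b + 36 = (b - 6)^2*(b + 1)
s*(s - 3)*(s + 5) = s^3 + 2*s^2 - 15*s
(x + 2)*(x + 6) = x^2 + 8*x + 12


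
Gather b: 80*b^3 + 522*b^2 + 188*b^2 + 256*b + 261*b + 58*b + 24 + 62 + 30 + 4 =80*b^3 + 710*b^2 + 575*b + 120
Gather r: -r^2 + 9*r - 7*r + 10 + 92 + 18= -r^2 + 2*r + 120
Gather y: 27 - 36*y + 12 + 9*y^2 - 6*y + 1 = 9*y^2 - 42*y + 40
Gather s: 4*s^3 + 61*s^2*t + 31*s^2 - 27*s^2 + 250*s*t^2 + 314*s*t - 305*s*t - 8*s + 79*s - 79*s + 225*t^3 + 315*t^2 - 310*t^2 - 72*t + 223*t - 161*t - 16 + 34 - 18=4*s^3 + s^2*(61*t + 4) + s*(250*t^2 + 9*t - 8) + 225*t^3 + 5*t^2 - 10*t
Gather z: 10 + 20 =30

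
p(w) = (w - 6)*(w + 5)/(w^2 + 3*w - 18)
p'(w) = (-2*w - 3)*(w - 6)*(w + 5)/(w^2 + 3*w - 18)^2 + (w - 6)/(w^2 + 3*w - 18) + (w + 5)/(w^2 + 3*w - 18) = 4*(w^2 + 6*w + 27)/(w^4 + 6*w^3 - 27*w^2 - 108*w + 324)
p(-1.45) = 1.31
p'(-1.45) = 0.20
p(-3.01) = 1.00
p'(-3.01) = 0.22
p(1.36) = 2.44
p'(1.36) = 1.02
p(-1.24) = 1.35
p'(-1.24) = 0.21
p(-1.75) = 1.25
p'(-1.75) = 0.19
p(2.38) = 5.14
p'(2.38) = 6.96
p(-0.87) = 1.43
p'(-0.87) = 0.23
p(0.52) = 1.87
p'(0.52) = 0.46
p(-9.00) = 1.67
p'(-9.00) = 0.17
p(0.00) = 1.67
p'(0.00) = 0.33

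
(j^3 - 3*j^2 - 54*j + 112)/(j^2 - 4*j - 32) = (j^2 + 5*j - 14)/(j + 4)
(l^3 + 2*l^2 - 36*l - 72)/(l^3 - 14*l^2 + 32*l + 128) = (l^2 - 36)/(l^2 - 16*l + 64)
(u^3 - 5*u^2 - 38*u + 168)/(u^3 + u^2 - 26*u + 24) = (u - 7)/(u - 1)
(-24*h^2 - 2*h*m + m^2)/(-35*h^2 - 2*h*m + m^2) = (24*h^2 + 2*h*m - m^2)/(35*h^2 + 2*h*m - m^2)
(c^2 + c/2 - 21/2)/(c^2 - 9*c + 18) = (c + 7/2)/(c - 6)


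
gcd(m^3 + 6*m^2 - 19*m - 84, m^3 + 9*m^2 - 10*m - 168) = m^2 + 3*m - 28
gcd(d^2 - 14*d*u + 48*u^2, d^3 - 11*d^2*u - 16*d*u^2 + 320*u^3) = -d + 8*u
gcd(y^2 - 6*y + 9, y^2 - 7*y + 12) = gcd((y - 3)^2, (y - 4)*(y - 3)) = y - 3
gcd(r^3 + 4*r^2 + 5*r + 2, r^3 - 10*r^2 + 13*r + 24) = r + 1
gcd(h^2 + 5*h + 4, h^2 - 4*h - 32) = h + 4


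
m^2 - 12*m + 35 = (m - 7)*(m - 5)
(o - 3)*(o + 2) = o^2 - o - 6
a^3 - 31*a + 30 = (a - 5)*(a - 1)*(a + 6)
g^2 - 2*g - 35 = (g - 7)*(g + 5)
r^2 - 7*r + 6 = (r - 6)*(r - 1)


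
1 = 1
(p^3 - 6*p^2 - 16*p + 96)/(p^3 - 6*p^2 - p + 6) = (p^2 - 16)/(p^2 - 1)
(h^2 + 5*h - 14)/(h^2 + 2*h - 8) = (h + 7)/(h + 4)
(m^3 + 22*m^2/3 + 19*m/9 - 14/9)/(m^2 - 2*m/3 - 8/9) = (3*m^2 + 20*m - 7)/(3*m - 4)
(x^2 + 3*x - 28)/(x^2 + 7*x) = (x - 4)/x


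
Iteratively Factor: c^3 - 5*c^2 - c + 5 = (c + 1)*(c^2 - 6*c + 5) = (c - 1)*(c + 1)*(c - 5)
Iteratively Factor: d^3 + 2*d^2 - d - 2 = (d + 1)*(d^2 + d - 2) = (d + 1)*(d + 2)*(d - 1)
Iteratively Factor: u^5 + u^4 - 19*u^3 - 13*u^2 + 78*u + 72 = (u + 4)*(u^4 - 3*u^3 - 7*u^2 + 15*u + 18) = (u + 1)*(u + 4)*(u^3 - 4*u^2 - 3*u + 18) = (u + 1)*(u + 2)*(u + 4)*(u^2 - 6*u + 9) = (u - 3)*(u + 1)*(u + 2)*(u + 4)*(u - 3)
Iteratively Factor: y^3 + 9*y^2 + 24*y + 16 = (y + 4)*(y^2 + 5*y + 4) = (y + 4)^2*(y + 1)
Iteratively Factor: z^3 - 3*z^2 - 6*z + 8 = (z + 2)*(z^2 - 5*z + 4) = (z - 1)*(z + 2)*(z - 4)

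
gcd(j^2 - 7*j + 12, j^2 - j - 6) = j - 3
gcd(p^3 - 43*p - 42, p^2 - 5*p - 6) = p + 1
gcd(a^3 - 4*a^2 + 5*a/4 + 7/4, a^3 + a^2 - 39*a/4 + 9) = 1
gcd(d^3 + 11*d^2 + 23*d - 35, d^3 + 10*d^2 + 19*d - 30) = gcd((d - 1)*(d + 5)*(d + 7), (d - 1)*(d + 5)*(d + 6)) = d^2 + 4*d - 5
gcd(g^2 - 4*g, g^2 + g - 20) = g - 4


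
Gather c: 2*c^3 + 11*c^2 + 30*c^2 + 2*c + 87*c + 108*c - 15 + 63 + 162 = 2*c^3 + 41*c^2 + 197*c + 210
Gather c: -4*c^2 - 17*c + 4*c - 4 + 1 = -4*c^2 - 13*c - 3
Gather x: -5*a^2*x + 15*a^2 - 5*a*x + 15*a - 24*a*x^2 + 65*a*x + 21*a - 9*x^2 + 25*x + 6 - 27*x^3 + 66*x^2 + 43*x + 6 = 15*a^2 + 36*a - 27*x^3 + x^2*(57 - 24*a) + x*(-5*a^2 + 60*a + 68) + 12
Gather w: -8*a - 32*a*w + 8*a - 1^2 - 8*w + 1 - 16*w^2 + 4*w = -16*w^2 + w*(-32*a - 4)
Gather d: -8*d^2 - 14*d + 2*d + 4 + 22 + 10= -8*d^2 - 12*d + 36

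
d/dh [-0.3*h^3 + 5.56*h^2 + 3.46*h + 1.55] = -0.9*h^2 + 11.12*h + 3.46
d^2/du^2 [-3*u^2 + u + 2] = -6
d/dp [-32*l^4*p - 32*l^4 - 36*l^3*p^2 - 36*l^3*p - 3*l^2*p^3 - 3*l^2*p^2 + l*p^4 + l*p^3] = l*(-32*l^3 - 72*l^2*p - 36*l^2 - 9*l*p^2 - 6*l*p + 4*p^3 + 3*p^2)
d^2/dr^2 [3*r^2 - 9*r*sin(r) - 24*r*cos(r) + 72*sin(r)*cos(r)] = 9*r*sin(r) + 24*r*cos(r) + 48*sin(r) - 144*sin(2*r) - 18*cos(r) + 6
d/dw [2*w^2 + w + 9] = 4*w + 1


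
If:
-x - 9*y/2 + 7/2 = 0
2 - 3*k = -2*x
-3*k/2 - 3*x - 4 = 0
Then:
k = -1/6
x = -5/4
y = 19/18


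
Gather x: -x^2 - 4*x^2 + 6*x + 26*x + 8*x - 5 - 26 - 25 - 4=-5*x^2 + 40*x - 60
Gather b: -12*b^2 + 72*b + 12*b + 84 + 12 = -12*b^2 + 84*b + 96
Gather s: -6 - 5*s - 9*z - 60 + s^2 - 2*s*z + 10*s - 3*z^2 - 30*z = s^2 + s*(5 - 2*z) - 3*z^2 - 39*z - 66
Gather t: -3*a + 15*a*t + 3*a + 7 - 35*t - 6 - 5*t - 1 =t*(15*a - 40)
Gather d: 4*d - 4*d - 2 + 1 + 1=0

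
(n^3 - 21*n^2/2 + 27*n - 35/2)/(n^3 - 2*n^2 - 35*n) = (2*n^2 - 7*n + 5)/(2*n*(n + 5))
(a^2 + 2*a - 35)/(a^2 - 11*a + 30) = (a + 7)/(a - 6)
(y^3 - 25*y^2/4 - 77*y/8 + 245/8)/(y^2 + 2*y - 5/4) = (4*y^2 - 35*y + 49)/(2*(2*y - 1))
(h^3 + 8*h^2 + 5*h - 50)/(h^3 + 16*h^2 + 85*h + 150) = (h - 2)/(h + 6)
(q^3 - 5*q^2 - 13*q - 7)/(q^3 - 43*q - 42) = (q + 1)/(q + 6)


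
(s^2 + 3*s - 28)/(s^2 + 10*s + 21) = (s - 4)/(s + 3)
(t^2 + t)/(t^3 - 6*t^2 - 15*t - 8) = t/(t^2 - 7*t - 8)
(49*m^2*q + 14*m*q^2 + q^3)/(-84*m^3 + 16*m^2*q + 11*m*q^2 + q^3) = q*(7*m + q)/(-12*m^2 + 4*m*q + q^2)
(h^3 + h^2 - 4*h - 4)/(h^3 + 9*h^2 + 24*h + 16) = (h^2 - 4)/(h^2 + 8*h + 16)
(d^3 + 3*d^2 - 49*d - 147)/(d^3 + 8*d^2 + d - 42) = (d - 7)/(d - 2)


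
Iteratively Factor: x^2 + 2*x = (x)*(x + 2)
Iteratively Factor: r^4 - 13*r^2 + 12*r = (r + 4)*(r^3 - 4*r^2 + 3*r) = r*(r + 4)*(r^2 - 4*r + 3) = r*(r - 3)*(r + 4)*(r - 1)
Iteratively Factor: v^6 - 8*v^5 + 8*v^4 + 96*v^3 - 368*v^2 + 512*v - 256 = (v - 2)*(v^5 - 6*v^4 - 4*v^3 + 88*v^2 - 192*v + 128) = (v - 2)^2*(v^4 - 4*v^3 - 12*v^2 + 64*v - 64) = (v - 4)*(v - 2)^2*(v^3 - 12*v + 16) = (v - 4)*(v - 2)^3*(v^2 + 2*v - 8) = (v - 4)*(v - 2)^3*(v + 4)*(v - 2)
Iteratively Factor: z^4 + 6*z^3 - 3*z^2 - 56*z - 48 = (z - 3)*(z^3 + 9*z^2 + 24*z + 16) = (z - 3)*(z + 1)*(z^2 + 8*z + 16) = (z - 3)*(z + 1)*(z + 4)*(z + 4)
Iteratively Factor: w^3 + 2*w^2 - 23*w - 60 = (w + 3)*(w^2 - w - 20) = (w + 3)*(w + 4)*(w - 5)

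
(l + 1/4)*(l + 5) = l^2 + 21*l/4 + 5/4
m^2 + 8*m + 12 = (m + 2)*(m + 6)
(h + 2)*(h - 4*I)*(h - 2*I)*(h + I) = h^4 + 2*h^3 - 5*I*h^3 - 2*h^2 - 10*I*h^2 - 4*h - 8*I*h - 16*I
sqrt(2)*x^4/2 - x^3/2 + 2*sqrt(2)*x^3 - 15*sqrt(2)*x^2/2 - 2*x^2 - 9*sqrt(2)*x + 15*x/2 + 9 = (x - 3)*(x + 6)*(x - sqrt(2)/2)*(sqrt(2)*x/2 + sqrt(2)/2)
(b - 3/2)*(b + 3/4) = b^2 - 3*b/4 - 9/8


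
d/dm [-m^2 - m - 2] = -2*m - 1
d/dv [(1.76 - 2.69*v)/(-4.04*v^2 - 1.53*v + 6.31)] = (-10.8676*v^2 + 14.2208*v - 14.2811)/(16.3216*v^4 + 12.3624*v^3 - 48.6439*v^2 - 19.3086*v + 39.8161)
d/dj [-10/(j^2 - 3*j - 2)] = 10*(2*j - 3)/(-j^2 + 3*j + 2)^2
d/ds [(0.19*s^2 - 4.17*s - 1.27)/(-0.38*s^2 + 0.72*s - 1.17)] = (-1.4478*s^2 - 1.4098*s + 5.7933)/(0.1444*s^4 - 0.5472*s^3 + 1.4076*s^2 - 1.6848*s + 1.3689)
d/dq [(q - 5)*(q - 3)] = 2*q - 8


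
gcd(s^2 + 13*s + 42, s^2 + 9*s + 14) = s + 7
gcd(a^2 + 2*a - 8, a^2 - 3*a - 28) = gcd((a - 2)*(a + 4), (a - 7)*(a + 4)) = a + 4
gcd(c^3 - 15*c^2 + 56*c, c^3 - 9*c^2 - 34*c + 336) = c^2 - 15*c + 56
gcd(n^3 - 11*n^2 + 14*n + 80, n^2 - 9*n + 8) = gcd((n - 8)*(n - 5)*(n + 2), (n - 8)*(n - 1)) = n - 8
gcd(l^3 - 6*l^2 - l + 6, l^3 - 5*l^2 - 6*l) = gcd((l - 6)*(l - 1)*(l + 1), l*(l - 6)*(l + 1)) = l^2 - 5*l - 6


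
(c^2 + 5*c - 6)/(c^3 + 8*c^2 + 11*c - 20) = (c + 6)/(c^2 + 9*c + 20)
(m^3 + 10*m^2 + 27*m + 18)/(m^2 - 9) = (m^2 + 7*m + 6)/(m - 3)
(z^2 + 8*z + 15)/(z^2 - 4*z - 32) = (z^2 + 8*z + 15)/(z^2 - 4*z - 32)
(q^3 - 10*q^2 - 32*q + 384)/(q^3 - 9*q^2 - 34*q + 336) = (q - 8)/(q - 7)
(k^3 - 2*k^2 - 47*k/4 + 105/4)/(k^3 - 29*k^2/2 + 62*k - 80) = (2*k^2 + k - 21)/(2*(k^2 - 12*k + 32))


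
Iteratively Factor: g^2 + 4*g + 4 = (g + 2)*(g + 2)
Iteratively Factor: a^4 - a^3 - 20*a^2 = (a)*(a^3 - a^2 - 20*a) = a*(a + 4)*(a^2 - 5*a) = a*(a - 5)*(a + 4)*(a)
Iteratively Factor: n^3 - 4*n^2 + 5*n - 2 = (n - 1)*(n^2 - 3*n + 2) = (n - 2)*(n - 1)*(n - 1)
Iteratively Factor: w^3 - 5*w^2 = (w - 5)*(w^2) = w*(w - 5)*(w)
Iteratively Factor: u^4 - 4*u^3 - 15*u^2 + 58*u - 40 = (u - 5)*(u^3 + u^2 - 10*u + 8) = (u - 5)*(u - 1)*(u^2 + 2*u - 8) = (u - 5)*(u - 1)*(u + 4)*(u - 2)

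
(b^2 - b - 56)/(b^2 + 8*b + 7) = (b - 8)/(b + 1)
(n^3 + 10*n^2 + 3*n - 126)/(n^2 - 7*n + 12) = (n^2 + 13*n + 42)/(n - 4)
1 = 1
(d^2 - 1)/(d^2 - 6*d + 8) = (d^2 - 1)/(d^2 - 6*d + 8)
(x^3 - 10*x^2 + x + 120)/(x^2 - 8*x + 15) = (x^2 - 5*x - 24)/(x - 3)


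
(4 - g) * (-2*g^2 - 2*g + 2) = 2*g^3 - 6*g^2 - 10*g + 8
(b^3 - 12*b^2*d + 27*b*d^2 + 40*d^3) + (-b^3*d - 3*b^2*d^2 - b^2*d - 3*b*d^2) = -b^3*d + b^3 - 3*b^2*d^2 - 13*b^2*d + 24*b*d^2 + 40*d^3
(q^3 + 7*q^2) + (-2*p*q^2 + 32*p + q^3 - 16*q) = -2*p*q^2 + 32*p + 2*q^3 + 7*q^2 - 16*q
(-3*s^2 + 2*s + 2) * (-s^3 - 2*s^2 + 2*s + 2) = 3*s^5 + 4*s^4 - 12*s^3 - 6*s^2 + 8*s + 4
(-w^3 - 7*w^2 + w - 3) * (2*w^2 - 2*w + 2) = -2*w^5 - 12*w^4 + 14*w^3 - 22*w^2 + 8*w - 6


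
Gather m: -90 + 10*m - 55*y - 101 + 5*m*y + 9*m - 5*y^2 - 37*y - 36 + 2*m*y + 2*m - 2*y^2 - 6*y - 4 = m*(7*y + 21) - 7*y^2 - 98*y - 231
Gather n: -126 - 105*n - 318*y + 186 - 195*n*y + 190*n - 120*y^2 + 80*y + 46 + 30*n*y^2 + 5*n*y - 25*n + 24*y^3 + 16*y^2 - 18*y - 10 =n*(30*y^2 - 190*y + 60) + 24*y^3 - 104*y^2 - 256*y + 96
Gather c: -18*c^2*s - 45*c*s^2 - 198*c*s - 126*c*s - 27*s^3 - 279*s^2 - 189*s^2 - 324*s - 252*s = -18*c^2*s + c*(-45*s^2 - 324*s) - 27*s^3 - 468*s^2 - 576*s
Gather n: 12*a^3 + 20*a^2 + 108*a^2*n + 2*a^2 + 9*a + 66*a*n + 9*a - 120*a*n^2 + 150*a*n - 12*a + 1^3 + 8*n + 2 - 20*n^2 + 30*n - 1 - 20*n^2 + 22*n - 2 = 12*a^3 + 22*a^2 + 6*a + n^2*(-120*a - 40) + n*(108*a^2 + 216*a + 60)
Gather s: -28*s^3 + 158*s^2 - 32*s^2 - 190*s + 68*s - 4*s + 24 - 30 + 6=-28*s^3 + 126*s^2 - 126*s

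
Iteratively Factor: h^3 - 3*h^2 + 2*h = (h - 1)*(h^2 - 2*h) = h*(h - 1)*(h - 2)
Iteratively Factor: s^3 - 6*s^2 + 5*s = (s)*(s^2 - 6*s + 5) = s*(s - 5)*(s - 1)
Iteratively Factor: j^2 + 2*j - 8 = (j - 2)*(j + 4)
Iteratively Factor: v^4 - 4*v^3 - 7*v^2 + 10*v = (v - 5)*(v^3 + v^2 - 2*v) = (v - 5)*(v - 1)*(v^2 + 2*v) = (v - 5)*(v - 1)*(v + 2)*(v)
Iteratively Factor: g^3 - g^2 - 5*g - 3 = (g - 3)*(g^2 + 2*g + 1) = (g - 3)*(g + 1)*(g + 1)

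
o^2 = o^2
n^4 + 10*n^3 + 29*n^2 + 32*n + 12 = (n + 1)^2*(n + 2)*(n + 6)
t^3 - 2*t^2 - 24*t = t*(t - 6)*(t + 4)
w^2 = w^2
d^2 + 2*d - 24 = (d - 4)*(d + 6)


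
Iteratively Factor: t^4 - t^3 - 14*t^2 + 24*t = (t + 4)*(t^3 - 5*t^2 + 6*t) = (t - 2)*(t + 4)*(t^2 - 3*t) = (t - 3)*(t - 2)*(t + 4)*(t)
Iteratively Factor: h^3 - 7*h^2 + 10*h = (h - 2)*(h^2 - 5*h) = h*(h - 2)*(h - 5)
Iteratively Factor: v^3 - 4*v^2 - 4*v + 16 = (v + 2)*(v^2 - 6*v + 8) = (v - 2)*(v + 2)*(v - 4)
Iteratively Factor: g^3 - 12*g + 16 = (g + 4)*(g^2 - 4*g + 4) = (g - 2)*(g + 4)*(g - 2)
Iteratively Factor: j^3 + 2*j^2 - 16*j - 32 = (j + 4)*(j^2 - 2*j - 8) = (j - 4)*(j + 4)*(j + 2)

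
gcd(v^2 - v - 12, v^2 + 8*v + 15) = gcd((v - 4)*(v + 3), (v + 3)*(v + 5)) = v + 3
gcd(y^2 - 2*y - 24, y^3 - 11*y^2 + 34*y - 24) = y - 6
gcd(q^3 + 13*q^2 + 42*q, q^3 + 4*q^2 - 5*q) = q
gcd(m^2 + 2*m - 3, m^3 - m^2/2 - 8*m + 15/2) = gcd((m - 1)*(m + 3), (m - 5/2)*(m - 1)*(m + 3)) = m^2 + 2*m - 3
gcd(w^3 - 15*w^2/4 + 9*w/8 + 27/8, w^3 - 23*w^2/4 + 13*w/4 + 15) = w - 3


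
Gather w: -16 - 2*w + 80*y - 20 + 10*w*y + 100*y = w*(10*y - 2) + 180*y - 36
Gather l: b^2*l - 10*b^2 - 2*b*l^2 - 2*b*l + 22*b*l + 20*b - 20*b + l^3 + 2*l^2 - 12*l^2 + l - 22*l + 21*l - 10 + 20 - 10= -10*b^2 + l^3 + l^2*(-2*b - 10) + l*(b^2 + 20*b)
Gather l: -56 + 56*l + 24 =56*l - 32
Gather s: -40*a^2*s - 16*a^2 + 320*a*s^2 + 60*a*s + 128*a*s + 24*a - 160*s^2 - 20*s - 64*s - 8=-16*a^2 + 24*a + s^2*(320*a - 160) + s*(-40*a^2 + 188*a - 84) - 8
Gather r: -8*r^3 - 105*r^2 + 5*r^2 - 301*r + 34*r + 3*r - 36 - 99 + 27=-8*r^3 - 100*r^2 - 264*r - 108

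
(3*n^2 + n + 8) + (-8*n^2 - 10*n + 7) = -5*n^2 - 9*n + 15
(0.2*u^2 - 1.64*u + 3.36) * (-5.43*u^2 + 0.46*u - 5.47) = -1.086*u^4 + 8.9972*u^3 - 20.0932*u^2 + 10.5164*u - 18.3792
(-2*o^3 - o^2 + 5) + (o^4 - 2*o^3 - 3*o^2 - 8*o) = o^4 - 4*o^3 - 4*o^2 - 8*o + 5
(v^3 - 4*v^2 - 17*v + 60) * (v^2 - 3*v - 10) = v^5 - 7*v^4 - 15*v^3 + 151*v^2 - 10*v - 600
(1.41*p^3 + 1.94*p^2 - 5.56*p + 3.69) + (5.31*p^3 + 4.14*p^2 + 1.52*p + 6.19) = 6.72*p^3 + 6.08*p^2 - 4.04*p + 9.88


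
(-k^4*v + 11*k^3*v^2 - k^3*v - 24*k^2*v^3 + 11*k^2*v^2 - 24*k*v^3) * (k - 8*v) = -k^5*v + 19*k^4*v^2 - k^4*v - 112*k^3*v^3 + 19*k^3*v^2 + 192*k^2*v^4 - 112*k^2*v^3 + 192*k*v^4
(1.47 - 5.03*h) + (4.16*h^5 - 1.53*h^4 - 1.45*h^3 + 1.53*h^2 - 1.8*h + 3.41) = 4.16*h^5 - 1.53*h^4 - 1.45*h^3 + 1.53*h^2 - 6.83*h + 4.88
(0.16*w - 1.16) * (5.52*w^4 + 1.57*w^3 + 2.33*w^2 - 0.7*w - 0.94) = 0.8832*w^5 - 6.152*w^4 - 1.4484*w^3 - 2.8148*w^2 + 0.6616*w + 1.0904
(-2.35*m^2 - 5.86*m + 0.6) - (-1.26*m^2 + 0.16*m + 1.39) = -1.09*m^2 - 6.02*m - 0.79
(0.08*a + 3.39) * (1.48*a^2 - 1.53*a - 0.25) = 0.1184*a^3 + 4.8948*a^2 - 5.2067*a - 0.8475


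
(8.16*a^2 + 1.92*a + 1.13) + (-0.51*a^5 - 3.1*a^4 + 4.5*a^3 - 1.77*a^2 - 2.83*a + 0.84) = -0.51*a^5 - 3.1*a^4 + 4.5*a^3 + 6.39*a^2 - 0.91*a + 1.97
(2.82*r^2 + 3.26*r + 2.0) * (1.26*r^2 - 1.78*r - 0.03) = 3.5532*r^4 - 0.912*r^3 - 3.3674*r^2 - 3.6578*r - 0.06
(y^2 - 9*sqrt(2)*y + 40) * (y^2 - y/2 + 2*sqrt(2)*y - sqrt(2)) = y^4 - 7*sqrt(2)*y^3 - y^3/2 + 4*y^2 + 7*sqrt(2)*y^2/2 - 2*y + 80*sqrt(2)*y - 40*sqrt(2)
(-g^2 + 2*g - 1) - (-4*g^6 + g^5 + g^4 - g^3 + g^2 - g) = 4*g^6 - g^5 - g^4 + g^3 - 2*g^2 + 3*g - 1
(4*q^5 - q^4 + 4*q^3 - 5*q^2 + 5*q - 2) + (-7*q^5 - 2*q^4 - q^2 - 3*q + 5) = -3*q^5 - 3*q^4 + 4*q^3 - 6*q^2 + 2*q + 3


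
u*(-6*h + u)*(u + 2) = -6*h*u^2 - 12*h*u + u^3 + 2*u^2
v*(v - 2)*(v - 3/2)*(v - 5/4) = v^4 - 19*v^3/4 + 59*v^2/8 - 15*v/4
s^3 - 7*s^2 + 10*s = s*(s - 5)*(s - 2)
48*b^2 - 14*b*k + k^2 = (-8*b + k)*(-6*b + k)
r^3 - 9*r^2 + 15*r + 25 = (r - 5)^2*(r + 1)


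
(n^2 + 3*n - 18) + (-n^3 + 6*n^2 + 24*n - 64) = -n^3 + 7*n^2 + 27*n - 82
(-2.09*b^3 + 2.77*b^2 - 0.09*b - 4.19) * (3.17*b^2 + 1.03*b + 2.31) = -6.6253*b^5 + 6.6282*b^4 - 2.2601*b^3 - 6.9763*b^2 - 4.5236*b - 9.6789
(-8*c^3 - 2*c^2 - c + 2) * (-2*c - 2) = 16*c^4 + 20*c^3 + 6*c^2 - 2*c - 4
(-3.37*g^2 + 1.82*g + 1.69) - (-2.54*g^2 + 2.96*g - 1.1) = -0.83*g^2 - 1.14*g + 2.79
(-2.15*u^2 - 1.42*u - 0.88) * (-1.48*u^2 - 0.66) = 3.182*u^4 + 2.1016*u^3 + 2.7214*u^2 + 0.9372*u + 0.5808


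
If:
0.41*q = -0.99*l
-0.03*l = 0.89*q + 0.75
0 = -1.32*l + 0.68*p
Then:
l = 0.35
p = 0.69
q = -0.85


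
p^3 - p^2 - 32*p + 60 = (p - 5)*(p - 2)*(p + 6)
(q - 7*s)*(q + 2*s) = q^2 - 5*q*s - 14*s^2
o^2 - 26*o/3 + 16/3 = (o - 8)*(o - 2/3)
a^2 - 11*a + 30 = (a - 6)*(a - 5)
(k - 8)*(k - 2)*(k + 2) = k^3 - 8*k^2 - 4*k + 32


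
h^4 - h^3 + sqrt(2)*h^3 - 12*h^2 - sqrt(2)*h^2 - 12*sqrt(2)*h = h*(h - 4)*(h + 3)*(h + sqrt(2))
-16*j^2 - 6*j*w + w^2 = (-8*j + w)*(2*j + w)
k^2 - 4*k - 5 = (k - 5)*(k + 1)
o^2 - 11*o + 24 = (o - 8)*(o - 3)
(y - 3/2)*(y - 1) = y^2 - 5*y/2 + 3/2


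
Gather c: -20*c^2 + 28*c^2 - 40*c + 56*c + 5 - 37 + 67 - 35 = 8*c^2 + 16*c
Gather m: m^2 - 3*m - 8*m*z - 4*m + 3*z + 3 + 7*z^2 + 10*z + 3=m^2 + m*(-8*z - 7) + 7*z^2 + 13*z + 6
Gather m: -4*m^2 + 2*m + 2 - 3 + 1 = -4*m^2 + 2*m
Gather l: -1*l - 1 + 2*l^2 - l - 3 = 2*l^2 - 2*l - 4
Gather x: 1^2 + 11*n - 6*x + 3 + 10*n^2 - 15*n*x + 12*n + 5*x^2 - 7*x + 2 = 10*n^2 + 23*n + 5*x^2 + x*(-15*n - 13) + 6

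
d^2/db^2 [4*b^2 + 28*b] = 8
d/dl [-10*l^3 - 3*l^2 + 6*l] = -30*l^2 - 6*l + 6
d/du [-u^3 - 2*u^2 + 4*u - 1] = -3*u^2 - 4*u + 4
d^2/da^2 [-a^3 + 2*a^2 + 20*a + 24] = 4 - 6*a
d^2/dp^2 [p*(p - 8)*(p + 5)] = 6*p - 6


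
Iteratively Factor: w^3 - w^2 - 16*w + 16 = (w - 1)*(w^2 - 16) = (w - 1)*(w + 4)*(w - 4)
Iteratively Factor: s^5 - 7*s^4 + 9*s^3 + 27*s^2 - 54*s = (s - 3)*(s^4 - 4*s^3 - 3*s^2 + 18*s) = (s - 3)^2*(s^3 - s^2 - 6*s) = s*(s - 3)^2*(s^2 - s - 6) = s*(s - 3)^3*(s + 2)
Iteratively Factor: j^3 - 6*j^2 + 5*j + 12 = (j - 4)*(j^2 - 2*j - 3) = (j - 4)*(j - 3)*(j + 1)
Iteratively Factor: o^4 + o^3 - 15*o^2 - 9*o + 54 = (o + 3)*(o^3 - 2*o^2 - 9*o + 18) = (o + 3)^2*(o^2 - 5*o + 6) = (o - 3)*(o + 3)^2*(o - 2)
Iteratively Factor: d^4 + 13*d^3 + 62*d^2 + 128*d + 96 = (d + 2)*(d^3 + 11*d^2 + 40*d + 48) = (d + 2)*(d + 4)*(d^2 + 7*d + 12) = (d + 2)*(d + 4)^2*(d + 3)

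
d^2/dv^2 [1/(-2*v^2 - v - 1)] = 2*(4*v^2 + 2*v - (4*v + 1)^2 + 2)/(2*v^2 + v + 1)^3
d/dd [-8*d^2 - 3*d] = -16*d - 3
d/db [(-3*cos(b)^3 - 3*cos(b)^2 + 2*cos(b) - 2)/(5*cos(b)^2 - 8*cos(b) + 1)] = (15*cos(b)^4 - 48*cos(b)^3 - 5*cos(b)^2 - 14*cos(b) + 14)*sin(b)/(5*sin(b)^2 + 8*cos(b) - 6)^2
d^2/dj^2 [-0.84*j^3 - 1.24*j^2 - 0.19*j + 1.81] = -5.04*j - 2.48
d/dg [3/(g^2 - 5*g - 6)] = 3*(5 - 2*g)/(-g^2 + 5*g + 6)^2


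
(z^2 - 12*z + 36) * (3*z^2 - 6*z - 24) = 3*z^4 - 42*z^3 + 156*z^2 + 72*z - 864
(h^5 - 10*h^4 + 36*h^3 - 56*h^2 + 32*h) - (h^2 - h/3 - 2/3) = h^5 - 10*h^4 + 36*h^3 - 57*h^2 + 97*h/3 + 2/3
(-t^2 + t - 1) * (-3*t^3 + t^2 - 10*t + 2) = 3*t^5 - 4*t^4 + 14*t^3 - 13*t^2 + 12*t - 2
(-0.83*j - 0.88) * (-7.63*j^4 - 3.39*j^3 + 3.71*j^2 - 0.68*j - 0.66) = 6.3329*j^5 + 9.5281*j^4 - 0.0960999999999999*j^3 - 2.7004*j^2 + 1.1462*j + 0.5808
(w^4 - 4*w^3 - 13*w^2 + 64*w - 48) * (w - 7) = w^5 - 11*w^4 + 15*w^3 + 155*w^2 - 496*w + 336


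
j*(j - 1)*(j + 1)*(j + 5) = j^4 + 5*j^3 - j^2 - 5*j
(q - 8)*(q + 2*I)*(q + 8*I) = q^3 - 8*q^2 + 10*I*q^2 - 16*q - 80*I*q + 128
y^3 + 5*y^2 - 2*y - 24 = (y - 2)*(y + 3)*(y + 4)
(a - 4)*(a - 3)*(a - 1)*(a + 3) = a^4 - 5*a^3 - 5*a^2 + 45*a - 36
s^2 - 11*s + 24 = (s - 8)*(s - 3)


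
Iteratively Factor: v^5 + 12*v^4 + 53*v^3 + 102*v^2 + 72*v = (v + 3)*(v^4 + 9*v^3 + 26*v^2 + 24*v) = (v + 2)*(v + 3)*(v^3 + 7*v^2 + 12*v) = (v + 2)*(v + 3)^2*(v^2 + 4*v) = (v + 2)*(v + 3)^2*(v + 4)*(v)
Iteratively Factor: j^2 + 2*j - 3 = (j + 3)*(j - 1)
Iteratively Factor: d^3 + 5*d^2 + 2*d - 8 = (d - 1)*(d^2 + 6*d + 8) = (d - 1)*(d + 4)*(d + 2)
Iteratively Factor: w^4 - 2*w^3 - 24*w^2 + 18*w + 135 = (w - 3)*(w^3 + w^2 - 21*w - 45) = (w - 3)*(w + 3)*(w^2 - 2*w - 15) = (w - 3)*(w + 3)^2*(w - 5)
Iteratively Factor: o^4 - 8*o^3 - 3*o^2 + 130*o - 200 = (o - 5)*(o^3 - 3*o^2 - 18*o + 40) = (o - 5)*(o + 4)*(o^2 - 7*o + 10) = (o - 5)*(o - 2)*(o + 4)*(o - 5)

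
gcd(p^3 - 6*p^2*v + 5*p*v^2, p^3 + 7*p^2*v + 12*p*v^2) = p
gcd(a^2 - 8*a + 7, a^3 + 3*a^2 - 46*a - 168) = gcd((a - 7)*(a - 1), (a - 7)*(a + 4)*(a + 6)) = a - 7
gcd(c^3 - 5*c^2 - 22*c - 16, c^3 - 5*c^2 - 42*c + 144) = c - 8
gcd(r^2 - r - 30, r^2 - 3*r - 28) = 1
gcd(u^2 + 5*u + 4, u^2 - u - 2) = u + 1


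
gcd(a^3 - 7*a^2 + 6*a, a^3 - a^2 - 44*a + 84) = a - 6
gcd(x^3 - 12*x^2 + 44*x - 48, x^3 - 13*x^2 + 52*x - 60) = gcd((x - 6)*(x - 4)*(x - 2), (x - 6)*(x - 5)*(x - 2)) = x^2 - 8*x + 12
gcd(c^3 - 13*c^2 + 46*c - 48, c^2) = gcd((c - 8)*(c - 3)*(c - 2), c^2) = 1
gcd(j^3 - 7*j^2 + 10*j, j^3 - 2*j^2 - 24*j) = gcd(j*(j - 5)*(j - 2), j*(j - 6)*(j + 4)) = j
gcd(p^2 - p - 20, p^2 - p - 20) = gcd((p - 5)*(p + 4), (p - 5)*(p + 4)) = p^2 - p - 20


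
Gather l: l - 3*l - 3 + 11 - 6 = 2 - 2*l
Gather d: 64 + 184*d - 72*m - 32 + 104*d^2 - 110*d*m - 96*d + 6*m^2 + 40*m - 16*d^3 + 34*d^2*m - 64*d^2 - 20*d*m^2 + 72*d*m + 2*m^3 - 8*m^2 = -16*d^3 + d^2*(34*m + 40) + d*(-20*m^2 - 38*m + 88) + 2*m^3 - 2*m^2 - 32*m + 32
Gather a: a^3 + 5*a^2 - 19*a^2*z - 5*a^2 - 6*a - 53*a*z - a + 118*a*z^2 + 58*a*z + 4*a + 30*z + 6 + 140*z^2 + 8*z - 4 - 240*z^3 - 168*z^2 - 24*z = a^3 - 19*a^2*z + a*(118*z^2 + 5*z - 3) - 240*z^3 - 28*z^2 + 14*z + 2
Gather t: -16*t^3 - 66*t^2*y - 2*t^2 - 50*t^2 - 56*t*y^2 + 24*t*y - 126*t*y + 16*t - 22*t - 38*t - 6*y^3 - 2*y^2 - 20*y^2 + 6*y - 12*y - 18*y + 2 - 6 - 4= -16*t^3 + t^2*(-66*y - 52) + t*(-56*y^2 - 102*y - 44) - 6*y^3 - 22*y^2 - 24*y - 8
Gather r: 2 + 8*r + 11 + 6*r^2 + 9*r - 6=6*r^2 + 17*r + 7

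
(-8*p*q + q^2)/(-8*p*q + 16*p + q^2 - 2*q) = q/(q - 2)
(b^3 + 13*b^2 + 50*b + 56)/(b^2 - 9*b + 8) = (b^3 + 13*b^2 + 50*b + 56)/(b^2 - 9*b + 8)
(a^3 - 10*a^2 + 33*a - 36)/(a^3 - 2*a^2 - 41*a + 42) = (a^3 - 10*a^2 + 33*a - 36)/(a^3 - 2*a^2 - 41*a + 42)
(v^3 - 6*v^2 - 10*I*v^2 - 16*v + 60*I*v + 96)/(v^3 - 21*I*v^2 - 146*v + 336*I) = (v^2 - 2*v*(3 + I) + 12*I)/(v^2 - 13*I*v - 42)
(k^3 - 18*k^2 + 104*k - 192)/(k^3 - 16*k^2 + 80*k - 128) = (k - 6)/(k - 4)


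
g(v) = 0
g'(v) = 0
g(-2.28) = 0.00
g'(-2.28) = 0.00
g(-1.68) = 0.00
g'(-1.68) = 0.00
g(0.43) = 0.00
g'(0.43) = 0.00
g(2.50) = 0.00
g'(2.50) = 0.00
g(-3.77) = 0.00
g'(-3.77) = 0.00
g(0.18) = 0.00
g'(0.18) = 0.00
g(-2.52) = 0.00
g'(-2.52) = 0.00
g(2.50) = 0.00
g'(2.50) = 0.00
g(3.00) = 0.00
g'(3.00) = 0.00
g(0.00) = 0.00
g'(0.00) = 0.00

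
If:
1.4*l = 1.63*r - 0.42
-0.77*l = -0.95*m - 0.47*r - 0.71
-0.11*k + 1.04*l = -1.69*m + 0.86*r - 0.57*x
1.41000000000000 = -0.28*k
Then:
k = -5.04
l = 1.20266836286285 - 0.598103729724565*x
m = -0.230628180186334*x - 0.411098947713654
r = 1.29063540368588 - 0.513708724916804*x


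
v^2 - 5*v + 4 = (v - 4)*(v - 1)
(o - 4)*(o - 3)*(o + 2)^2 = o^4 - 3*o^3 - 12*o^2 + 20*o + 48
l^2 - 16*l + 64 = (l - 8)^2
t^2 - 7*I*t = t*(t - 7*I)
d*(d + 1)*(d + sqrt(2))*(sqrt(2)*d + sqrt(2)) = sqrt(2)*d^4 + 2*d^3 + 2*sqrt(2)*d^3 + sqrt(2)*d^2 + 4*d^2 + 2*d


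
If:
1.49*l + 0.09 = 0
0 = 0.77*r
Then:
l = -0.06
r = 0.00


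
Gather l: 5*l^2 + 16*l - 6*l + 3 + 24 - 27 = 5*l^2 + 10*l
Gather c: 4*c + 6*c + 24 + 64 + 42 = 10*c + 130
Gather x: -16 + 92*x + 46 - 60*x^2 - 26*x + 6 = -60*x^2 + 66*x + 36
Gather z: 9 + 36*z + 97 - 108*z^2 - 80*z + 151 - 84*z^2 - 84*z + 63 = -192*z^2 - 128*z + 320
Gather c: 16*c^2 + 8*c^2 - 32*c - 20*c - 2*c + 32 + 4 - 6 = 24*c^2 - 54*c + 30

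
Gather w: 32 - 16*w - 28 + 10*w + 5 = 9 - 6*w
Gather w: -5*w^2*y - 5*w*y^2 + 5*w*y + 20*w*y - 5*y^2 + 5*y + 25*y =-5*w^2*y + w*(-5*y^2 + 25*y) - 5*y^2 + 30*y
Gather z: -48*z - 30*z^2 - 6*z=-30*z^2 - 54*z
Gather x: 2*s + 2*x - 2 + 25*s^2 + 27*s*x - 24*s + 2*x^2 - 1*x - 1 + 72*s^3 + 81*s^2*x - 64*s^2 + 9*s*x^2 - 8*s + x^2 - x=72*s^3 - 39*s^2 - 30*s + x^2*(9*s + 3) + x*(81*s^2 + 27*s) - 3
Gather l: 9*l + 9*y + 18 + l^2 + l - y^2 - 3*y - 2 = l^2 + 10*l - y^2 + 6*y + 16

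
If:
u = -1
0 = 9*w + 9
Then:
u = -1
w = -1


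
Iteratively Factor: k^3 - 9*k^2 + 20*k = (k)*(k^2 - 9*k + 20) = k*(k - 4)*(k - 5)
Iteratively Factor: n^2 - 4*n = (n)*(n - 4)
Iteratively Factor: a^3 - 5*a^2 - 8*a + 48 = (a + 3)*(a^2 - 8*a + 16) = (a - 4)*(a + 3)*(a - 4)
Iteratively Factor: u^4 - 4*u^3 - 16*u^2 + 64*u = (u - 4)*(u^3 - 16*u) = u*(u - 4)*(u^2 - 16) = u*(u - 4)^2*(u + 4)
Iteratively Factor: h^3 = (h)*(h^2) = h^2*(h)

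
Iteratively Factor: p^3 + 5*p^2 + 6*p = (p)*(p^2 + 5*p + 6) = p*(p + 3)*(p + 2)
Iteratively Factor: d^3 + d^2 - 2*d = (d)*(d^2 + d - 2) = d*(d - 1)*(d + 2)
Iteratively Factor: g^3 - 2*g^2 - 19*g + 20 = (g - 5)*(g^2 + 3*g - 4) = (g - 5)*(g - 1)*(g + 4)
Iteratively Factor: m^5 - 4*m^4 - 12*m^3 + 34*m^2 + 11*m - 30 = (m - 1)*(m^4 - 3*m^3 - 15*m^2 + 19*m + 30) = (m - 5)*(m - 1)*(m^3 + 2*m^2 - 5*m - 6) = (m - 5)*(m - 2)*(m - 1)*(m^2 + 4*m + 3) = (m - 5)*(m - 2)*(m - 1)*(m + 1)*(m + 3)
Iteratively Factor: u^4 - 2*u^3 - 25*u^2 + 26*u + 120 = (u - 5)*(u^3 + 3*u^2 - 10*u - 24) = (u - 5)*(u - 3)*(u^2 + 6*u + 8) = (u - 5)*(u - 3)*(u + 2)*(u + 4)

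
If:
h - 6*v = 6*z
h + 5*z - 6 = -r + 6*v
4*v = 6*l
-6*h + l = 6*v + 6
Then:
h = 24*z/31 - 27/31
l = -18*z/31 - 3/31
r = 6 - 11*z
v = -27*z/31 - 9/62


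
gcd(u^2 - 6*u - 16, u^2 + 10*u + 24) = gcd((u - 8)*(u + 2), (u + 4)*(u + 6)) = 1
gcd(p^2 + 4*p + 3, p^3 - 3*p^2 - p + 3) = p + 1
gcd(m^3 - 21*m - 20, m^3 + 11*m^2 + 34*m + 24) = m^2 + 5*m + 4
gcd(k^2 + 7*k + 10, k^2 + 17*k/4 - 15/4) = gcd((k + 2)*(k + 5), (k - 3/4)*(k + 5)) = k + 5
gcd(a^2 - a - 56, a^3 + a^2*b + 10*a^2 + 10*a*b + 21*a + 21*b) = a + 7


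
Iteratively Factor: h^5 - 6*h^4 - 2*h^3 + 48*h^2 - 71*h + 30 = (h + 3)*(h^4 - 9*h^3 + 25*h^2 - 27*h + 10) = (h - 1)*(h + 3)*(h^3 - 8*h^2 + 17*h - 10) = (h - 2)*(h - 1)*(h + 3)*(h^2 - 6*h + 5) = (h - 5)*(h - 2)*(h - 1)*(h + 3)*(h - 1)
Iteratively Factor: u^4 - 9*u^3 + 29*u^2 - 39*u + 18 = (u - 1)*(u^3 - 8*u^2 + 21*u - 18) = (u - 3)*(u - 1)*(u^2 - 5*u + 6) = (u - 3)^2*(u - 1)*(u - 2)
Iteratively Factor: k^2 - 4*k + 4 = (k - 2)*(k - 2)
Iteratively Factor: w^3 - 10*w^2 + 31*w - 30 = (w - 2)*(w^2 - 8*w + 15) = (w - 5)*(w - 2)*(w - 3)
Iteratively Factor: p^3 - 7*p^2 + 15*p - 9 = (p - 1)*(p^2 - 6*p + 9) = (p - 3)*(p - 1)*(p - 3)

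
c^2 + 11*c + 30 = (c + 5)*(c + 6)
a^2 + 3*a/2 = a*(a + 3/2)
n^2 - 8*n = n*(n - 8)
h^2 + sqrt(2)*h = h*(h + sqrt(2))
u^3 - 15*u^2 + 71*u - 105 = (u - 7)*(u - 5)*(u - 3)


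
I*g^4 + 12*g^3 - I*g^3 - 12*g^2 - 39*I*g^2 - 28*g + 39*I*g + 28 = (g - 7*I)*(g - 4*I)*(g - I)*(I*g - I)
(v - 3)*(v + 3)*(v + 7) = v^3 + 7*v^2 - 9*v - 63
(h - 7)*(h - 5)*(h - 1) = h^3 - 13*h^2 + 47*h - 35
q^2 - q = q*(q - 1)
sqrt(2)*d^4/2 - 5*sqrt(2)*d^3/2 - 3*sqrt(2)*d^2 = d^2*(d - 6)*(sqrt(2)*d/2 + sqrt(2)/2)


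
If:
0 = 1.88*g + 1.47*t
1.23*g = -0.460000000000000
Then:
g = -0.37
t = 0.48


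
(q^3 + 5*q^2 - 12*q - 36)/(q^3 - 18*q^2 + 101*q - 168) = (q^2 + 8*q + 12)/(q^2 - 15*q + 56)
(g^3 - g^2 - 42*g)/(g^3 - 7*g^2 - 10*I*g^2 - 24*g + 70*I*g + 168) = g*(g + 6)/(g^2 - 10*I*g - 24)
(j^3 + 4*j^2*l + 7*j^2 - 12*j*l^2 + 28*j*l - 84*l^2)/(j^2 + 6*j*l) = j - 2*l + 7 - 14*l/j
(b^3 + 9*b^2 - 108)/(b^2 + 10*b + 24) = (b^2 + 3*b - 18)/(b + 4)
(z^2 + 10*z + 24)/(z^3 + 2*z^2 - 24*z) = (z + 4)/(z*(z - 4))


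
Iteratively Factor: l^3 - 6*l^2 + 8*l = (l - 2)*(l^2 - 4*l) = l*(l - 2)*(l - 4)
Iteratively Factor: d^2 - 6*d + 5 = (d - 5)*(d - 1)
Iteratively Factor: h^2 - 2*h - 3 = (h - 3)*(h + 1)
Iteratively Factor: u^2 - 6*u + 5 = (u - 5)*(u - 1)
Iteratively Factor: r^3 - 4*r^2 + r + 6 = (r - 2)*(r^2 - 2*r - 3) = (r - 3)*(r - 2)*(r + 1)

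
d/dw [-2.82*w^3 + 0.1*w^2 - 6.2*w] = -8.46*w^2 + 0.2*w - 6.2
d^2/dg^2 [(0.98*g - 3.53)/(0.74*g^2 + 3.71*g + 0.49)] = ((0.98*g - 3.53)*(1.48*g + 3.71)*(2.96*g + 7.42) - (4.3512*g + 2.0472)*(0.74*g^2 + 3.71*g + 0.49))/(0.74*g^2 + 3.71*g + 0.49)^3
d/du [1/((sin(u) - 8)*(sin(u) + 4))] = 2*(2 - sin(u))*cos(u)/((sin(u) - 8)^2*(sin(u) + 4)^2)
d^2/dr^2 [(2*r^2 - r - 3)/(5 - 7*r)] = 264/(343*r^3 - 735*r^2 + 525*r - 125)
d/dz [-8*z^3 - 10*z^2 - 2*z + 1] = -24*z^2 - 20*z - 2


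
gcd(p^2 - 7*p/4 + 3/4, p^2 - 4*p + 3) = p - 1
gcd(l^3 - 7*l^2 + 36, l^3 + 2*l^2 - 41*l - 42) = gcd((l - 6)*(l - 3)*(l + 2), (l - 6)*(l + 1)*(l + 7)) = l - 6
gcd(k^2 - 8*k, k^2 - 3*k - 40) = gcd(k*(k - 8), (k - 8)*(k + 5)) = k - 8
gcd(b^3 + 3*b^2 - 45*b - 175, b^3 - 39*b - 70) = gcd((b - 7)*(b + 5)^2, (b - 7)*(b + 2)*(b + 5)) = b^2 - 2*b - 35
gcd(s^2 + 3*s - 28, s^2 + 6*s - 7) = s + 7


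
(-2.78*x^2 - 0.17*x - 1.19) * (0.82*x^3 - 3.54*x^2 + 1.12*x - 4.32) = -2.2796*x^5 + 9.7018*x^4 - 3.4876*x^3 + 16.0318*x^2 - 0.5984*x + 5.1408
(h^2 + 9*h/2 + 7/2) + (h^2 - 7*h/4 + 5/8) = 2*h^2 + 11*h/4 + 33/8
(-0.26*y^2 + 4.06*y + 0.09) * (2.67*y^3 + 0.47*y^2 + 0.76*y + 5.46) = -0.6942*y^5 + 10.718*y^4 + 1.9509*y^3 + 1.7083*y^2 + 22.236*y + 0.4914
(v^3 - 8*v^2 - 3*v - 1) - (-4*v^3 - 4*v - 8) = 5*v^3 - 8*v^2 + v + 7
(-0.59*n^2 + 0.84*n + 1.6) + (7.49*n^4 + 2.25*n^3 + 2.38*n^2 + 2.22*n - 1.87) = 7.49*n^4 + 2.25*n^3 + 1.79*n^2 + 3.06*n - 0.27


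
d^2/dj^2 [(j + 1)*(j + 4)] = 2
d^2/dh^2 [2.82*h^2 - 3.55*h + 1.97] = 5.64000000000000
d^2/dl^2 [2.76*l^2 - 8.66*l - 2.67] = 5.52000000000000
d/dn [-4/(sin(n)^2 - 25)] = 8*sin(n)*cos(n)/(sin(n)^2 - 25)^2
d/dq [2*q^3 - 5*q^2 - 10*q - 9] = 6*q^2 - 10*q - 10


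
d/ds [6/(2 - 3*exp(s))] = 18*exp(s)/(3*exp(s) - 2)^2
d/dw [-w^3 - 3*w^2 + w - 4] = -3*w^2 - 6*w + 1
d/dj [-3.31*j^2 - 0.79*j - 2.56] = -6.62*j - 0.79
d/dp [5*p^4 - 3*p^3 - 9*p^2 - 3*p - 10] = 20*p^3 - 9*p^2 - 18*p - 3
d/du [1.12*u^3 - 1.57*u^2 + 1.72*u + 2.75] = 3.36*u^2 - 3.14*u + 1.72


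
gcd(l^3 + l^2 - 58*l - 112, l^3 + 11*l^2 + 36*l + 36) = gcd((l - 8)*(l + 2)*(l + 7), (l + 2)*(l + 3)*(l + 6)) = l + 2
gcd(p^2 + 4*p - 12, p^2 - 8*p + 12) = p - 2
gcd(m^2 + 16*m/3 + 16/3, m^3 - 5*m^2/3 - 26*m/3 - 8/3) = 1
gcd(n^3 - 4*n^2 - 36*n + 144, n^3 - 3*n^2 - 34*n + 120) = n^2 + 2*n - 24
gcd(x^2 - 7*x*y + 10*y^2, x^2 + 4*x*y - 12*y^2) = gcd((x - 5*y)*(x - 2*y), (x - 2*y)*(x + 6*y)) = x - 2*y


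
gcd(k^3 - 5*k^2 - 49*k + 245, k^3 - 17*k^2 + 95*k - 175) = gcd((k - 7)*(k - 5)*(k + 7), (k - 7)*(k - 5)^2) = k^2 - 12*k + 35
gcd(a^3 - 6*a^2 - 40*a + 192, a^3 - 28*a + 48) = a^2 + 2*a - 24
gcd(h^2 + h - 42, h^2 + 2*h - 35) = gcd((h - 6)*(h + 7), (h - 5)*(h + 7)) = h + 7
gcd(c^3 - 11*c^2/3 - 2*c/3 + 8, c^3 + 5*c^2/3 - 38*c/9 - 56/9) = c^2 - 2*c/3 - 8/3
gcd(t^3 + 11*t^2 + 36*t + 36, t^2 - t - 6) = t + 2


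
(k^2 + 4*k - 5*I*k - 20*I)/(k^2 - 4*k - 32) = (k - 5*I)/(k - 8)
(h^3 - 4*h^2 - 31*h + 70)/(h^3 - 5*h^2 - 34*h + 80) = (h - 7)/(h - 8)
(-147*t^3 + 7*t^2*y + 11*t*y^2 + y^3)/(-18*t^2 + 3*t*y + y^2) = (49*t^2 + 14*t*y + y^2)/(6*t + y)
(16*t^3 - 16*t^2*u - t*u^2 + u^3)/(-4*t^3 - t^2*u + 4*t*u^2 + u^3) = (-4*t + u)/(t + u)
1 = 1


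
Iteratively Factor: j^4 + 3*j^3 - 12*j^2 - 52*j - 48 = (j - 4)*(j^3 + 7*j^2 + 16*j + 12) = (j - 4)*(j + 2)*(j^2 + 5*j + 6) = (j - 4)*(j + 2)*(j + 3)*(j + 2)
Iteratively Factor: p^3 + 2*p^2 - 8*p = (p)*(p^2 + 2*p - 8) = p*(p + 4)*(p - 2)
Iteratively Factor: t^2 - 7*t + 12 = (t - 3)*(t - 4)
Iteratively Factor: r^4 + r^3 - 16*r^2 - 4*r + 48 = (r - 3)*(r^3 + 4*r^2 - 4*r - 16) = (r - 3)*(r + 4)*(r^2 - 4) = (r - 3)*(r - 2)*(r + 4)*(r + 2)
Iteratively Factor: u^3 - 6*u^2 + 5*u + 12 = (u - 4)*(u^2 - 2*u - 3) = (u - 4)*(u + 1)*(u - 3)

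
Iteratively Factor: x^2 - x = (x)*(x - 1)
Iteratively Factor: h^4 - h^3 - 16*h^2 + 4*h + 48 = (h - 4)*(h^3 + 3*h^2 - 4*h - 12) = (h - 4)*(h + 2)*(h^2 + h - 6) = (h - 4)*(h + 2)*(h + 3)*(h - 2)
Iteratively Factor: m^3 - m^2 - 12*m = (m - 4)*(m^2 + 3*m) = (m - 4)*(m + 3)*(m)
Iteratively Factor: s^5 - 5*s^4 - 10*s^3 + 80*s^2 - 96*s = (s + 4)*(s^4 - 9*s^3 + 26*s^2 - 24*s) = (s - 4)*(s + 4)*(s^3 - 5*s^2 + 6*s) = (s - 4)*(s - 3)*(s + 4)*(s^2 - 2*s) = s*(s - 4)*(s - 3)*(s + 4)*(s - 2)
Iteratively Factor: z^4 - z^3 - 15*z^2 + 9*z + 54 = (z - 3)*(z^3 + 2*z^2 - 9*z - 18) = (z - 3)*(z + 2)*(z^2 - 9) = (z - 3)^2*(z + 2)*(z + 3)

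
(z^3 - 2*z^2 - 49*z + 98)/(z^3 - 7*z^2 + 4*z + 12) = (z^2 - 49)/(z^2 - 5*z - 6)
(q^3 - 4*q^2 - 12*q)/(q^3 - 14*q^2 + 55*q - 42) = q*(q + 2)/(q^2 - 8*q + 7)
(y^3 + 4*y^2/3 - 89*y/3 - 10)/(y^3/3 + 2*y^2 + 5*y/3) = (3*y^3 + 4*y^2 - 89*y - 30)/(y*(y^2 + 6*y + 5))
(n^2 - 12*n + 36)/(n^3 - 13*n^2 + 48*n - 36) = 1/(n - 1)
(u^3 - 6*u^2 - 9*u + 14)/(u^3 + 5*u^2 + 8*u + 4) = (u^2 - 8*u + 7)/(u^2 + 3*u + 2)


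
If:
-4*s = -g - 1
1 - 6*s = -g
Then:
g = -1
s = 0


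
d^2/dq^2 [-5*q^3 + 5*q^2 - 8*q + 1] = 10 - 30*q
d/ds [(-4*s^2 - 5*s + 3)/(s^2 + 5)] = (5*s^2 - 46*s - 25)/(s^4 + 10*s^2 + 25)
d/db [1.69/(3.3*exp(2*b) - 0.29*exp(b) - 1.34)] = (0.4901 - 11.154*exp(b))*exp(b)/(-3.3*exp(2*b) + 0.29*exp(b) + 1.34)^2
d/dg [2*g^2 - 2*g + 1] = 4*g - 2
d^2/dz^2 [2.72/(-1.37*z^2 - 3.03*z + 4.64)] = (10.210336*z^2 + 22.581984*z - 2.72*(2.74*z + 3.03)*(5.48*z + 6.06) - 34.580992)/(1.37*z^2 + 3.03*z - 4.64)^3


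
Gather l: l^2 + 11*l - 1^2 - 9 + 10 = l^2 + 11*l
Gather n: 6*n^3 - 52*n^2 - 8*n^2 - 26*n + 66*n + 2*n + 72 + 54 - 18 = 6*n^3 - 60*n^2 + 42*n + 108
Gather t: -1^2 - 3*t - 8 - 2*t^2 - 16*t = -2*t^2 - 19*t - 9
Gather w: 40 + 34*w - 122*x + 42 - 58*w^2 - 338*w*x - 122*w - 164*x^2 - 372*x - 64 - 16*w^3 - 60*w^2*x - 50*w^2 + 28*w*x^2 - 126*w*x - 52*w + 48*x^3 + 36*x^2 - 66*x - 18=-16*w^3 + w^2*(-60*x - 108) + w*(28*x^2 - 464*x - 140) + 48*x^3 - 128*x^2 - 560*x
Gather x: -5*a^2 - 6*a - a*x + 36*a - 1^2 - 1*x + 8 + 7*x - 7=-5*a^2 + 30*a + x*(6 - a)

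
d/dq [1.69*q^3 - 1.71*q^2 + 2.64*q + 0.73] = 5.07*q^2 - 3.42*q + 2.64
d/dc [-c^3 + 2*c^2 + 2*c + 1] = -3*c^2 + 4*c + 2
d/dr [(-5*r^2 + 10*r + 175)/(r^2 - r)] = 5*(-r^2 - 70*r + 35)/(r^2*(r^2 - 2*r + 1))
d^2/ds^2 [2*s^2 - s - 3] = 4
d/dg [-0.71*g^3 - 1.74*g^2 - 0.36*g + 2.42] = -2.13*g^2 - 3.48*g - 0.36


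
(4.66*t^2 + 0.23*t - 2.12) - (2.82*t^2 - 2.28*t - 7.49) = 1.84*t^2 + 2.51*t + 5.37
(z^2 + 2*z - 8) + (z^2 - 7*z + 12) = 2*z^2 - 5*z + 4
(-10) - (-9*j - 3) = 9*j - 7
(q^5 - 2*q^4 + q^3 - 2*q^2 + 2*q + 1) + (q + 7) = q^5 - 2*q^4 + q^3 - 2*q^2 + 3*q + 8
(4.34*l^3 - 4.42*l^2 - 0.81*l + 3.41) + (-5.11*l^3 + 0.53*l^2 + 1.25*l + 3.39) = -0.77*l^3 - 3.89*l^2 + 0.44*l + 6.8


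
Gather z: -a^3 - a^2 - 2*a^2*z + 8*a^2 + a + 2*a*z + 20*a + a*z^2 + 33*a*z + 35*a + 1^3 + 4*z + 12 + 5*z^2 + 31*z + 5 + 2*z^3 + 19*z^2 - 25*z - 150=-a^3 + 7*a^2 + 56*a + 2*z^3 + z^2*(a + 24) + z*(-2*a^2 + 35*a + 10) - 132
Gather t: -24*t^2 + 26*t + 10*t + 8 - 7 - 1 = -24*t^2 + 36*t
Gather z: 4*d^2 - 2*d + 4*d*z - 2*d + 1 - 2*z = 4*d^2 - 4*d + z*(4*d - 2) + 1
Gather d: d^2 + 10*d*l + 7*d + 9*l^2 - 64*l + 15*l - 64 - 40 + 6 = d^2 + d*(10*l + 7) + 9*l^2 - 49*l - 98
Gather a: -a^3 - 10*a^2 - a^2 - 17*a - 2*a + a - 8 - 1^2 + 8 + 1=-a^3 - 11*a^2 - 18*a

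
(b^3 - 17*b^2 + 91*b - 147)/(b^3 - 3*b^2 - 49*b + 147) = (b - 7)/(b + 7)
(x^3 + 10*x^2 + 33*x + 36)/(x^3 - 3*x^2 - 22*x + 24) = (x^2 + 6*x + 9)/(x^2 - 7*x + 6)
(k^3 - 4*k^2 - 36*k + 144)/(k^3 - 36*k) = (k - 4)/k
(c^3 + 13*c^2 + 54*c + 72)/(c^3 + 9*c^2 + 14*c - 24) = (c + 3)/(c - 1)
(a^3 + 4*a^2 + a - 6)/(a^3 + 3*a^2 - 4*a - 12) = (a - 1)/(a - 2)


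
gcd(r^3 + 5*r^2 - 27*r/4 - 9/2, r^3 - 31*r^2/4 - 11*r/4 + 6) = 1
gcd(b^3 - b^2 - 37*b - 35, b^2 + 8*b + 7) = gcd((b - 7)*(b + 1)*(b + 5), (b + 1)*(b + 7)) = b + 1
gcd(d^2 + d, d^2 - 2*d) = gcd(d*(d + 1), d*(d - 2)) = d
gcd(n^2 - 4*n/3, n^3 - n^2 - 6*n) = n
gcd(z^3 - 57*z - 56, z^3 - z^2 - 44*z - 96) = z - 8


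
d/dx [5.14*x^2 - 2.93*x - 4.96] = 10.28*x - 2.93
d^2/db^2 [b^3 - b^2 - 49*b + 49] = 6*b - 2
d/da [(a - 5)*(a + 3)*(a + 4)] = 3*a^2 + 4*a - 23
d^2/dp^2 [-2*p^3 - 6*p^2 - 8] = -12*p - 12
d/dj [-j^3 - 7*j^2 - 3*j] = -3*j^2 - 14*j - 3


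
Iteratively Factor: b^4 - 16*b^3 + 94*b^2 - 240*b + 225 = (b - 5)*(b^3 - 11*b^2 + 39*b - 45) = (b - 5)*(b - 3)*(b^2 - 8*b + 15) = (b - 5)*(b - 3)^2*(b - 5)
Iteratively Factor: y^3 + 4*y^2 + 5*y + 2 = (y + 2)*(y^2 + 2*y + 1) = (y + 1)*(y + 2)*(y + 1)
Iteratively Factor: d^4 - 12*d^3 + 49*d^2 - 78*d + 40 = (d - 4)*(d^3 - 8*d^2 + 17*d - 10) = (d - 5)*(d - 4)*(d^2 - 3*d + 2) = (d - 5)*(d - 4)*(d - 1)*(d - 2)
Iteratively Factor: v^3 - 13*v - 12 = (v + 3)*(v^2 - 3*v - 4) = (v + 1)*(v + 3)*(v - 4)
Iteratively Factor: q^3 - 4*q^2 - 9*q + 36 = (q + 3)*(q^2 - 7*q + 12) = (q - 3)*(q + 3)*(q - 4)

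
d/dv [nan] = 0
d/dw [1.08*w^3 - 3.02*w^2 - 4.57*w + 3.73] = 3.24*w^2 - 6.04*w - 4.57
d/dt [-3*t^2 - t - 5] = -6*t - 1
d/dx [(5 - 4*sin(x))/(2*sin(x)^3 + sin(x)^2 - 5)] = 2*(8*sin(x)^3 - 13*sin(x)^2 - 5*sin(x) + 10)*cos(x)/(2*sin(x)^3 + sin(x)^2 - 5)^2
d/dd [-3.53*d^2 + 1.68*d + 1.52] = 1.68 - 7.06*d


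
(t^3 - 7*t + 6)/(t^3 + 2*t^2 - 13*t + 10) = (t + 3)/(t + 5)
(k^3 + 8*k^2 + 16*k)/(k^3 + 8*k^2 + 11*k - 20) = k*(k + 4)/(k^2 + 4*k - 5)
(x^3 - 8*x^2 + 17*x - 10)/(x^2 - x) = x - 7 + 10/x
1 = 1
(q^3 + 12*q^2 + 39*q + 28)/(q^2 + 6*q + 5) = (q^2 + 11*q + 28)/(q + 5)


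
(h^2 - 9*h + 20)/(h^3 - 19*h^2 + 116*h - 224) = (h - 5)/(h^2 - 15*h + 56)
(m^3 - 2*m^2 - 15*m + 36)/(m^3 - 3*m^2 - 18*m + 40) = (m^2 - 6*m + 9)/(m^2 - 7*m + 10)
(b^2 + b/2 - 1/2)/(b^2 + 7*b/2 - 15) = (2*b^2 + b - 1)/(2*b^2 + 7*b - 30)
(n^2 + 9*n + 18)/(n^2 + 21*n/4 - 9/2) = 4*(n + 3)/(4*n - 3)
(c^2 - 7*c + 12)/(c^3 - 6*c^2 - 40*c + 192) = (c - 3)/(c^2 - 2*c - 48)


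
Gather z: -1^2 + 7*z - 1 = 7*z - 2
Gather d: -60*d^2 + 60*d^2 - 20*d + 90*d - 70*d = 0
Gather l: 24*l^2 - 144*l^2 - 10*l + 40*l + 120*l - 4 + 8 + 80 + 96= -120*l^2 + 150*l + 180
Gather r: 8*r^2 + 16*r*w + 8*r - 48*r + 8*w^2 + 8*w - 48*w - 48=8*r^2 + r*(16*w - 40) + 8*w^2 - 40*w - 48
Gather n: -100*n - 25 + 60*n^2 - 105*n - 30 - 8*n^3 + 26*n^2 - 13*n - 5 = -8*n^3 + 86*n^2 - 218*n - 60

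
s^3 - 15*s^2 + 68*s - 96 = (s - 8)*(s - 4)*(s - 3)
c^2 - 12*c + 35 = (c - 7)*(c - 5)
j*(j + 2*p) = j^2 + 2*j*p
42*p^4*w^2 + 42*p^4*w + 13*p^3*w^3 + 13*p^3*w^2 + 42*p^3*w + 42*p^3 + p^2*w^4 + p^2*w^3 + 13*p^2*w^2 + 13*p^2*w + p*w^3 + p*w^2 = (6*p + w)*(7*p + w)*(p*w + 1)*(p*w + p)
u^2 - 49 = (u - 7)*(u + 7)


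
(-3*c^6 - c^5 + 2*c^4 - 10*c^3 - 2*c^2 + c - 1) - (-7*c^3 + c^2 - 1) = -3*c^6 - c^5 + 2*c^4 - 3*c^3 - 3*c^2 + c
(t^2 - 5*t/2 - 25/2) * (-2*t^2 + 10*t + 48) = -2*t^4 + 15*t^3 + 48*t^2 - 245*t - 600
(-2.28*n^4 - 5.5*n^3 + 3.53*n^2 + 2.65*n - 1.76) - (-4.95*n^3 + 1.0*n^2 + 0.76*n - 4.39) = -2.28*n^4 - 0.55*n^3 + 2.53*n^2 + 1.89*n + 2.63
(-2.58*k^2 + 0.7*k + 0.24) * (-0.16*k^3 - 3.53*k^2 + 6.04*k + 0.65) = 0.4128*k^5 + 8.9954*k^4 - 18.0926*k^3 + 1.7038*k^2 + 1.9046*k + 0.156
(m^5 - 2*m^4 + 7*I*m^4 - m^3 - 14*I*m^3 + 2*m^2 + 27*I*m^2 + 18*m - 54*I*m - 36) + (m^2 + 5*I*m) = m^5 - 2*m^4 + 7*I*m^4 - m^3 - 14*I*m^3 + 3*m^2 + 27*I*m^2 + 18*m - 49*I*m - 36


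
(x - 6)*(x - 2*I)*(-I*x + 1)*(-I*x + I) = -x^4 + 7*x^3 + I*x^3 - 8*x^2 - 7*I*x^2 + 14*x + 6*I*x - 12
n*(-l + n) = -l*n + n^2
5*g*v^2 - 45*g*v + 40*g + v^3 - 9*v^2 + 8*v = (5*g + v)*(v - 8)*(v - 1)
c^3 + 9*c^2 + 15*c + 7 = (c + 1)^2*(c + 7)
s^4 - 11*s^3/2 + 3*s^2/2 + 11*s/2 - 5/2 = (s - 5)*(s - 1)*(s - 1/2)*(s + 1)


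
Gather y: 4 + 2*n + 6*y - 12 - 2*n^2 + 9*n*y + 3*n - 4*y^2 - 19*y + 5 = -2*n^2 + 5*n - 4*y^2 + y*(9*n - 13) - 3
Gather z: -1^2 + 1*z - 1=z - 2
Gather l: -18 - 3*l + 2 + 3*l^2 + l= 3*l^2 - 2*l - 16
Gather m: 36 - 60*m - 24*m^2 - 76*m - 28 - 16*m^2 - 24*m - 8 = -40*m^2 - 160*m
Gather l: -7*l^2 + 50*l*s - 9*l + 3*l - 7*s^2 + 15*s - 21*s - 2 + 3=-7*l^2 + l*(50*s - 6) - 7*s^2 - 6*s + 1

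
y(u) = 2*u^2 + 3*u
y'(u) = 4*u + 3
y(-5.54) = 44.76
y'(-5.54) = -19.16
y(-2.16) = 2.85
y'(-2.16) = -5.64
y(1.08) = 5.57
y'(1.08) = 7.32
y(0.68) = 2.96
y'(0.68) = 5.72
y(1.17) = 6.25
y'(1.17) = 7.68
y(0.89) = 4.25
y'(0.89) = 6.56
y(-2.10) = 2.52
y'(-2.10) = -5.40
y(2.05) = 14.56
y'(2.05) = 11.20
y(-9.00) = 135.00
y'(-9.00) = -33.00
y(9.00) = 189.00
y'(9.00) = 39.00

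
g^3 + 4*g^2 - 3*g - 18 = (g - 2)*(g + 3)^2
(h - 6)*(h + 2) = h^2 - 4*h - 12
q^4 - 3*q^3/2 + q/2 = q*(q - 1)^2*(q + 1/2)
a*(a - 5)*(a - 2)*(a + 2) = a^4 - 5*a^3 - 4*a^2 + 20*a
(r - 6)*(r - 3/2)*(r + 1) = r^3 - 13*r^2/2 + 3*r/2 + 9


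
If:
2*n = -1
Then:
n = -1/2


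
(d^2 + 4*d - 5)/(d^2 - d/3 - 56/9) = 9*(-d^2 - 4*d + 5)/(-9*d^2 + 3*d + 56)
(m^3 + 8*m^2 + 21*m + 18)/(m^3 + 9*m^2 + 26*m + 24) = (m + 3)/(m + 4)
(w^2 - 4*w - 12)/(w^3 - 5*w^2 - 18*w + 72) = (w + 2)/(w^2 + w - 12)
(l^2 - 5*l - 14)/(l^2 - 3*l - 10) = (l - 7)/(l - 5)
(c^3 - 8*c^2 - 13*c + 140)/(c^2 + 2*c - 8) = (c^2 - 12*c + 35)/(c - 2)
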